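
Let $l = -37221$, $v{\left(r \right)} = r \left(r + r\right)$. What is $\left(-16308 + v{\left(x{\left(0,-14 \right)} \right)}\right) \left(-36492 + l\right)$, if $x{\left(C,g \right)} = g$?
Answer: $1173216108$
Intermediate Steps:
$v{\left(r \right)} = 2 r^{2}$ ($v{\left(r \right)} = r 2 r = 2 r^{2}$)
$\left(-16308 + v{\left(x{\left(0,-14 \right)} \right)}\right) \left(-36492 + l\right) = \left(-16308 + 2 \left(-14\right)^{2}\right) \left(-36492 - 37221\right) = \left(-16308 + 2 \cdot 196\right) \left(-73713\right) = \left(-16308 + 392\right) \left(-73713\right) = \left(-15916\right) \left(-73713\right) = 1173216108$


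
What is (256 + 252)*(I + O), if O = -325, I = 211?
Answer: -57912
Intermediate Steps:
(256 + 252)*(I + O) = (256 + 252)*(211 - 325) = 508*(-114) = -57912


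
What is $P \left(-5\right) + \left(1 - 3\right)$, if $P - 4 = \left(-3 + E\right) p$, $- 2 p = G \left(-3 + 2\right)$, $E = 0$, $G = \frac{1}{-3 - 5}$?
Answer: $- \frac{367}{16} \approx -22.938$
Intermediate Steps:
$G = - \frac{1}{8}$ ($G = \frac{1}{-8} = - \frac{1}{8} \approx -0.125$)
$p = - \frac{1}{16}$ ($p = - \frac{\left(- \frac{1}{8}\right) \left(-3 + 2\right)}{2} = - \frac{\left(- \frac{1}{8}\right) \left(-1\right)}{2} = \left(- \frac{1}{2}\right) \frac{1}{8} = - \frac{1}{16} \approx -0.0625$)
$P = \frac{67}{16}$ ($P = 4 + \left(-3 + 0\right) \left(- \frac{1}{16}\right) = 4 - - \frac{3}{16} = 4 + \frac{3}{16} = \frac{67}{16} \approx 4.1875$)
$P \left(-5\right) + \left(1 - 3\right) = \frac{67}{16} \left(-5\right) + \left(1 - 3\right) = - \frac{335}{16} - 2 = - \frac{367}{16}$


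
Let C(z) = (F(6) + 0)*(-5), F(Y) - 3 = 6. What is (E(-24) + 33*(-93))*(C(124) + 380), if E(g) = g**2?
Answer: -835155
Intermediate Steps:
F(Y) = 9 (F(Y) = 3 + 6 = 9)
C(z) = -45 (C(z) = (9 + 0)*(-5) = 9*(-5) = -45)
(E(-24) + 33*(-93))*(C(124) + 380) = ((-24)**2 + 33*(-93))*(-45 + 380) = (576 - 3069)*335 = -2493*335 = -835155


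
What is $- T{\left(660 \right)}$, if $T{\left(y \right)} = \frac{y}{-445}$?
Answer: $\frac{132}{89} \approx 1.4831$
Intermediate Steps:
$T{\left(y \right)} = - \frac{y}{445}$ ($T{\left(y \right)} = y \left(- \frac{1}{445}\right) = - \frac{y}{445}$)
$- T{\left(660 \right)} = - \frac{\left(-1\right) 660}{445} = \left(-1\right) \left(- \frac{132}{89}\right) = \frac{132}{89}$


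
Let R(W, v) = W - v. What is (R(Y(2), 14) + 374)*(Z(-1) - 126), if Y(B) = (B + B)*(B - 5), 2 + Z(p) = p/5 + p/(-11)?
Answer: -2452008/55 ≈ -44582.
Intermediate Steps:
Z(p) = -2 + 6*p/55 (Z(p) = -2 + (p/5 + p/(-11)) = -2 + (p*(⅕) + p*(-1/11)) = -2 + (p/5 - p/11) = -2 + 6*p/55)
Y(B) = 2*B*(-5 + B) (Y(B) = (2*B)*(-5 + B) = 2*B*(-5 + B))
(R(Y(2), 14) + 374)*(Z(-1) - 126) = ((2*2*(-5 + 2) - 1*14) + 374)*((-2 + (6/55)*(-1)) - 126) = ((2*2*(-3) - 14) + 374)*((-2 - 6/55) - 126) = ((-12 - 14) + 374)*(-116/55 - 126) = (-26 + 374)*(-7046/55) = 348*(-7046/55) = -2452008/55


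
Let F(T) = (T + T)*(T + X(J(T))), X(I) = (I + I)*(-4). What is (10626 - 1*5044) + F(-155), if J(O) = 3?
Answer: 61072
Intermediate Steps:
X(I) = -8*I (X(I) = (2*I)*(-4) = -8*I)
F(T) = 2*T*(-24 + T) (F(T) = (T + T)*(T - 8*3) = (2*T)*(T - 24) = (2*T)*(-24 + T) = 2*T*(-24 + T))
(10626 - 1*5044) + F(-155) = (10626 - 1*5044) + 2*(-155)*(-24 - 155) = (10626 - 5044) + 2*(-155)*(-179) = 5582 + 55490 = 61072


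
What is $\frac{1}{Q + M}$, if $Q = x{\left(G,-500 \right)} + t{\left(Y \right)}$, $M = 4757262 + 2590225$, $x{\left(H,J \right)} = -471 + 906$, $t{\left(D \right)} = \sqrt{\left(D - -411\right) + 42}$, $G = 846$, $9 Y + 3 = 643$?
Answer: $\frac{66131298}{485927619458039} - \frac{3 \sqrt{4717}}{485927619458039} \approx 1.3609 \cdot 10^{-7}$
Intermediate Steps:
$Y = \frac{640}{9}$ ($Y = - \frac{1}{3} + \frac{1}{9} \cdot 643 = - \frac{1}{3} + \frac{643}{9} = \frac{640}{9} \approx 71.111$)
$t{\left(D \right)} = \sqrt{453 + D}$ ($t{\left(D \right)} = \sqrt{\left(D + 411\right) + 42} = \sqrt{\left(411 + D\right) + 42} = \sqrt{453 + D}$)
$x{\left(H,J \right)} = 435$
$M = 7347487$
$Q = 435 + \frac{\sqrt{4717}}{3}$ ($Q = 435 + \sqrt{453 + \frac{640}{9}} = 435 + \sqrt{\frac{4717}{9}} = 435 + \frac{\sqrt{4717}}{3} \approx 457.89$)
$\frac{1}{Q + M} = \frac{1}{\left(435 + \frac{\sqrt{4717}}{3}\right) + 7347487} = \frac{1}{7347922 + \frac{\sqrt{4717}}{3}}$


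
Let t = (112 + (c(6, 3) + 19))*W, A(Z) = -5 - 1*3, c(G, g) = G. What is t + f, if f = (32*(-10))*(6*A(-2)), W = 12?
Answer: 17004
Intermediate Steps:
A(Z) = -8 (A(Z) = -5 - 3 = -8)
f = 15360 (f = (32*(-10))*(6*(-8)) = -320*(-48) = 15360)
t = 1644 (t = (112 + (6 + 19))*12 = (112 + 25)*12 = 137*12 = 1644)
t + f = 1644 + 15360 = 17004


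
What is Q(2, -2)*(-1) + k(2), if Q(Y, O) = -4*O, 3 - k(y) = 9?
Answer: -14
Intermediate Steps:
k(y) = -6 (k(y) = 3 - 1*9 = 3 - 9 = -6)
Q(2, -2)*(-1) + k(2) = -4*(-2)*(-1) - 6 = 8*(-1) - 6 = -8 - 6 = -14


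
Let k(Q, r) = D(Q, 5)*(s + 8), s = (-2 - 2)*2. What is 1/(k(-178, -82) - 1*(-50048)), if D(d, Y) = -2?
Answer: 1/50048 ≈ 1.9981e-5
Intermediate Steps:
s = -8 (s = -4*2 = -8)
k(Q, r) = 0 (k(Q, r) = -2*(-8 + 8) = -2*0 = 0)
1/(k(-178, -82) - 1*(-50048)) = 1/(0 - 1*(-50048)) = 1/(0 + 50048) = 1/50048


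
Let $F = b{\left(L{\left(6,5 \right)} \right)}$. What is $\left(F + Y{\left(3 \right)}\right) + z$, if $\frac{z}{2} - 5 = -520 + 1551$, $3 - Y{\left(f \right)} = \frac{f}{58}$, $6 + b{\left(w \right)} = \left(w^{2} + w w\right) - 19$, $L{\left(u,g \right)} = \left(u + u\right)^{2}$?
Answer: $\frac{2524273}{58} \approx 43522.0$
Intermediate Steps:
$L{\left(u,g \right)} = 4 u^{2}$ ($L{\left(u,g \right)} = \left(2 u\right)^{2} = 4 u^{2}$)
$b{\left(w \right)} = -25 + 2 w^{2}$ ($b{\left(w \right)} = -6 - \left(19 - w^{2} - w w\right) = -6 + \left(\left(w^{2} + w^{2}\right) - 19\right) = -6 + \left(2 w^{2} - 19\right) = -6 + \left(-19 + 2 w^{2}\right) = -25 + 2 w^{2}$)
$Y{\left(f \right)} = 3 - \frac{f}{58}$
$z = 2072$ ($z = 10 + 2 \left(-520 + 1551\right) = 10 + 2 \cdot 1031 = 10 + 2062 = 2072$)
$F = 41447$ ($F = -25 + 2 \left(4 \cdot 6^{2}\right)^{2} = -25 + 2 \left(4 \cdot 36\right)^{2} = -25 + 2 \cdot 144^{2} = -25 + 2 \cdot 20736 = -25 + 41472 = 41447$)
$\left(F + Y{\left(3 \right)}\right) + z = \left(41447 + \left(3 - \frac{3}{58}\right)\right) + 2072 = \left(41447 + \frac{171}{58}\right) + 2072 = \frac{2404097}{58} + 2072 = \frac{2524273}{58}$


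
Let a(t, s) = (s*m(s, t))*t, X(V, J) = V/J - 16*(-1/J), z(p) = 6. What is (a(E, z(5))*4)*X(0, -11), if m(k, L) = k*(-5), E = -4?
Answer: -46080/11 ≈ -4189.1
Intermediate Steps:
m(k, L) = -5*k
X(V, J) = 16/J + V/J (X(V, J) = V/J - (-16)/J = V/J + 16/J = 16/J + V/J)
a(t, s) = -5*t*s² (a(t, s) = (s*(-5*s))*t = (-5*s²)*t = -5*t*s²)
(a(E, z(5))*4)*X(0, -11) = (-5*(-4)*6²*4)*((16 + 0)/(-11)) = (-5*(-4)*36*4)*(-1/11*16) = (720*4)*(-16/11) = 2880*(-16/11) = -46080/11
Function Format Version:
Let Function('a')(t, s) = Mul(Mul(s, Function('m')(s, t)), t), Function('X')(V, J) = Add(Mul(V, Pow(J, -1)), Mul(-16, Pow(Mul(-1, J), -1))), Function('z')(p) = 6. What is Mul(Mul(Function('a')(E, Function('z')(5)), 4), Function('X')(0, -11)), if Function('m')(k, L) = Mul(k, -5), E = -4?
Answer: Rational(-46080, 11) ≈ -4189.1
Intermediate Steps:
Function('m')(k, L) = Mul(-5, k)
Function('X')(V, J) = Add(Mul(16, Pow(J, -1)), Mul(V, Pow(J, -1))) (Function('X')(V, J) = Add(Mul(V, Pow(J, -1)), Mul(-16, Mul(-1, Pow(J, -1)))) = Add(Mul(V, Pow(J, -1)), Mul(16, Pow(J, -1))) = Add(Mul(16, Pow(J, -1)), Mul(V, Pow(J, -1))))
Function('a')(t, s) = Mul(-5, t, Pow(s, 2)) (Function('a')(t, s) = Mul(Mul(s, Mul(-5, s)), t) = Mul(Mul(-5, Pow(s, 2)), t) = Mul(-5, t, Pow(s, 2)))
Mul(Mul(Function('a')(E, Function('z')(5)), 4), Function('X')(0, -11)) = Mul(Mul(Mul(-5, -4, Pow(6, 2)), 4), Mul(Pow(-11, -1), Add(16, 0))) = Mul(Mul(Mul(-5, -4, 36), 4), Mul(Rational(-1, 11), 16)) = Mul(Mul(720, 4), Rational(-16, 11)) = Mul(2880, Rational(-16, 11)) = Rational(-46080, 11)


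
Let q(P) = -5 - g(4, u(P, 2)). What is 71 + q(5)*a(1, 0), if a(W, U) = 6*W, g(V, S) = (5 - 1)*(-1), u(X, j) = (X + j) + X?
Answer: 65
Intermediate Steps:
u(X, j) = j + 2*X
g(V, S) = -4 (g(V, S) = 4*(-1) = -4)
q(P) = -1 (q(P) = -5 - 1*(-4) = -5 + 4 = -1)
71 + q(5)*a(1, 0) = 71 - 6 = 65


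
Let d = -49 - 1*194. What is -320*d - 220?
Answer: 77540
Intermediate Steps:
d = -243 (d = -49 - 194 = -243)
-320*d - 220 = -320*(-243) - 220 = 77760 - 220 = 77540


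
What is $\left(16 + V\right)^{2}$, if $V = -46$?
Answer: $900$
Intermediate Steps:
$\left(16 + V\right)^{2} = \left(16 - 46\right)^{2} = \left(-30\right)^{2} = 900$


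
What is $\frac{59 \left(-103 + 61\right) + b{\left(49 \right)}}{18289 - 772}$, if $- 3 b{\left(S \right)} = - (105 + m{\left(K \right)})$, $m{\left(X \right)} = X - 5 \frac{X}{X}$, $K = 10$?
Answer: $- \frac{7324}{52551} \approx -0.13937$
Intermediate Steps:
$m{\left(X \right)} = -5 + X$ ($m{\left(X \right)} = X - 5 = -5 + X$)
$b{\left(S \right)} = \frac{110}{3}$ ($b{\left(S \right)} = - \frac{\left(-1\right) \left(105 + \left(-5 + 10\right)\right)}{3} = - \frac{\left(-1\right) \left(105 + 5\right)}{3} = - \frac{\left(-1\right) 110}{3} = \left(- \frac{1}{3}\right) \left(-110\right) = \frac{110}{3}$)
$\frac{59 \left(-103 + 61\right) + b{\left(49 \right)}}{18289 - 772} = \frac{59 \left(-103 + 61\right) + \frac{110}{3}}{18289 - 772} = \frac{59 \left(-42\right) + \frac{110}{3}}{17517} = \left(-2478 + \frac{110}{3}\right) \frac{1}{17517} = \left(- \frac{7324}{3}\right) \frac{1}{17517} = - \frac{7324}{52551}$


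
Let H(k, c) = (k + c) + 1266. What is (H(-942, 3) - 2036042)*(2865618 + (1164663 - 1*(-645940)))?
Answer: -9519453233015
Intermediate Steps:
H(k, c) = 1266 + c + k (H(k, c) = (c + k) + 1266 = 1266 + c + k)
(H(-942, 3) - 2036042)*(2865618 + (1164663 - 1*(-645940))) = ((1266 + 3 - 942) - 2036042)*(2865618 + (1164663 - 1*(-645940))) = (327 - 2036042)*(2865618 + (1164663 + 645940)) = -2035715*(2865618 + 1810603) = -2035715*4676221 = -9519453233015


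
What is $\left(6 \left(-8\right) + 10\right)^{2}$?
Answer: $1444$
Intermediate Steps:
$\left(6 \left(-8\right) + 10\right)^{2} = \left(-48 + 10\right)^{2} = \left(-38\right)^{2} = 1444$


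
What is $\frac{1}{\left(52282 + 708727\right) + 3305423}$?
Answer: $\frac{1}{4066432} \approx 2.4592 \cdot 10^{-7}$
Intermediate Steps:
$\frac{1}{\left(52282 + 708727\right) + 3305423} = \frac{1}{761009 + 3305423} = \frac{1}{4066432}$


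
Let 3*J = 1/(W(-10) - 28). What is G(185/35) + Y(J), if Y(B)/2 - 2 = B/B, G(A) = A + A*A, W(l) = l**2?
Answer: 1922/49 ≈ 39.224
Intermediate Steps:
G(A) = A + A**2
J = 1/216 (J = 1/(3*((-10)**2 - 28)) = 1/(3*(100 - 28)) = (1/3)/72 = (1/3)*(1/72) = 1/216 ≈ 0.0046296)
Y(B) = 6 (Y(B) = 4 + 2*(B/B) = 4 + 2*1 = 4 + 2 = 6)
G(185/35) + Y(J) = (185/35)*(1 + 185/35) + 6 = (185*(1/35))*(1 + 185*(1/35)) + 6 = 37*(1 + 37/7)/7 + 6 = (37/7)*(44/7) + 6 = 1628/49 + 6 = 1922/49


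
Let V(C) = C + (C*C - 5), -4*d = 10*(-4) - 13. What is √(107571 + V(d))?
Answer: √1724077/4 ≈ 328.26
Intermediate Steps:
d = 53/4 (d = -(10*(-4) - 13)/4 = -(-40 - 13)/4 = -¼*(-53) = 53/4 ≈ 13.250)
V(C) = -5 + C + C² (V(C) = C + (C² - 5) = C + (-5 + C²) = -5 + C + C²)
√(107571 + V(d)) = √(107571 + (-5 + 53/4 + (53/4)²)) = √(107571 + (-5 + 53/4 + 2809/16)) = √(107571 + 2941/16) = √(1724077/16) = √1724077/4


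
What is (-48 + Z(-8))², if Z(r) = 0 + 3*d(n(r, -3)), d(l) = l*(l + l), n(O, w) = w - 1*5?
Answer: 112896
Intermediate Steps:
n(O, w) = -5 + w (n(O, w) = w - 5 = -5 + w)
d(l) = 2*l² (d(l) = l*(2*l) = 2*l²)
Z(r) = 384 (Z(r) = 0 + 3*(2*(-5 - 3)²) = 0 + 3*(2*(-8)²) = 0 + 3*(2*64) = 0 + 3*128 = 0 + 384 = 384)
(-48 + Z(-8))² = (-48 + 384)² = 336² = 112896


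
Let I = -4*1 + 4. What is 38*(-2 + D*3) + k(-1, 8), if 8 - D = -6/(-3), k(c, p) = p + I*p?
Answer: 616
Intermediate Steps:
I = 0 (I = -4 + 4 = 0)
k(c, p) = p (k(c, p) = p + 0*p = p + 0 = p)
D = 6 (D = 8 - (-2)*3/(-3) = 8 - (-2)*3*(-⅓) = 8 - (-2)*(-1) = 8 - 1*2 = 8 - 2 = 6)
38*(-2 + D*3) + k(-1, 8) = 38*(-2 + 6*3) + 8 = 38*(-2 + 18) + 8 = 38*16 + 8 = 608 + 8 = 616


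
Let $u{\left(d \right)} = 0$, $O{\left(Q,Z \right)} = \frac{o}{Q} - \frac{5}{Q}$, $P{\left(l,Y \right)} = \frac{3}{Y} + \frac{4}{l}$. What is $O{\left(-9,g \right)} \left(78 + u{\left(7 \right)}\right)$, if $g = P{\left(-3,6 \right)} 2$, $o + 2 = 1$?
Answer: $52$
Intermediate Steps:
$o = -1$ ($o = -2 + 1 = -1$)
$g = - \frac{5}{3}$ ($g = \left(\frac{3}{6} + \frac{4}{-3}\right) 2 = \left(3 \cdot \frac{1}{6} + 4 \left(- \frac{1}{3}\right)\right) 2 = \left(\frac{1}{2} - \frac{4}{3}\right) 2 = \left(- \frac{5}{6}\right) 2 = - \frac{5}{3} \approx -1.6667$)
$O{\left(Q,Z \right)} = - \frac{6}{Q}$ ($O{\left(Q,Z \right)} = - \frac{1}{Q} - \frac{5}{Q} = - \frac{6}{Q}$)
$O{\left(-9,g \right)} \left(78 + u{\left(7 \right)}\right) = - \frac{6}{-9} \left(78 + 0\right) = \left(-6\right) \left(- \frac{1}{9}\right) 78 = \frac{2}{3} \cdot 78 = 52$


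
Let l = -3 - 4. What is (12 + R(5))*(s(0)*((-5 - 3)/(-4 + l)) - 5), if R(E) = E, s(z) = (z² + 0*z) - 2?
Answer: -1207/11 ≈ -109.73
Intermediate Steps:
l = -7
s(z) = -2 + z² (s(z) = (z² + 0) - 2 = z² - 2 = -2 + z²)
(12 + R(5))*(s(0)*((-5 - 3)/(-4 + l)) - 5) = (12 + 5)*((-2 + 0²)*((-5 - 3)/(-4 - 7)) - 5) = 17*((-2 + 0)*(-8/(-11)) - 5) = 17*(-(-16)*(-1)/11 - 5) = 17*(-2*8/11 - 5) = 17*(-16/11 - 5) = 17*(-71/11) = -1207/11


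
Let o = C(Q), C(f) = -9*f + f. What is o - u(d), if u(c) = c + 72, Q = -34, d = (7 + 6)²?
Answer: 31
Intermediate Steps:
d = 169 (d = 13² = 169)
C(f) = -8*f
u(c) = 72 + c
o = 272 (o = -8*(-34) = 272)
o - u(d) = 272 - (72 + 169) = 272 - 1*241 = 272 - 241 = 31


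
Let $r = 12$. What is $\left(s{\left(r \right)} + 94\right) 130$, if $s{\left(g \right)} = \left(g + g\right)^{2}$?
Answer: $87100$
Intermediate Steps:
$s{\left(g \right)} = 4 g^{2}$ ($s{\left(g \right)} = \left(2 g\right)^{2} = 4 g^{2}$)
$\left(s{\left(r \right)} + 94\right) 130 = \left(4 \cdot 12^{2} + 94\right) 130 = \left(4 \cdot 144 + 94\right) 130 = \left(576 + 94\right) 130 = 670 \cdot 130 = 87100$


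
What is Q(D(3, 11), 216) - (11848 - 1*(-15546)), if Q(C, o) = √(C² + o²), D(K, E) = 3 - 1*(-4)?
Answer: -27394 + √46705 ≈ -27178.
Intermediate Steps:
D(K, E) = 7 (D(K, E) = 3 + 4 = 7)
Q(D(3, 11), 216) - (11848 - 1*(-15546)) = √(7² + 216²) - (11848 - 1*(-15546)) = √(49 + 46656) - (11848 + 15546) = √46705 - 1*27394 = √46705 - 27394 = -27394 + √46705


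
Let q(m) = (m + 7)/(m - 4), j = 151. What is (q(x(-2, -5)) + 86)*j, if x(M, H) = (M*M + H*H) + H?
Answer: 264401/20 ≈ 13220.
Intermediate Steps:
x(M, H) = H + H² + M² (x(M, H) = (M² + H²) + H = (H² + M²) + H = H + H² + M²)
q(m) = (7 + m)/(-4 + m)
(q(x(-2, -5)) + 86)*j = ((7 + (-5 + (-5)² + (-2)²))/(-4 + (-5 + (-5)² + (-2)²)) + 86)*151 = ((7 + (-5 + 25 + 4))/(-4 + (-5 + 25 + 4)) + 86)*151 = ((7 + 24)/(-4 + 24) + 86)*151 = (31/20 + 86)*151 = (1751/20)*151 = 264401/20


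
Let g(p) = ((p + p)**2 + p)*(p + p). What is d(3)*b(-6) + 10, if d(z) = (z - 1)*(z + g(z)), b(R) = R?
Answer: -2834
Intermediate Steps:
g(p) = 2*p*(p + 4*p**2) (g(p) = ((2*p)**2 + p)*(2*p) = (4*p**2 + p)*(2*p) = (p + 4*p**2)*(2*p) = 2*p*(p + 4*p**2))
d(z) = (-1 + z)*(z + z**2*(2 + 8*z)) (d(z) = (z - 1)*(z + z**2*(2 + 8*z)) = (-1 + z)*(z + z**2*(2 + 8*z)))
d(3)*b(-6) + 10 = (3*(-1 - 1*3 - 6*3**2 + 8*3**3))*(-6) + 10 = (3*(-1 - 3 - 6*9 + 8*27))*(-6) + 10 = (3*(-1 - 3 - 54 + 216))*(-6) + 10 = (3*158)*(-6) + 10 = 474*(-6) + 10 = -2844 + 10 = -2834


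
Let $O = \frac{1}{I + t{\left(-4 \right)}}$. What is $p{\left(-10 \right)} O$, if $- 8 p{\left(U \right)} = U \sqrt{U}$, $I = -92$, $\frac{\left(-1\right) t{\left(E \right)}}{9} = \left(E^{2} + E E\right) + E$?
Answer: $- \frac{5 i \sqrt{10}}{1376} \approx - 0.011491 i$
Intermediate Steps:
$t{\left(E \right)} = - 18 E^{2} - 9 E$ ($t{\left(E \right)} = - 9 \left(\left(E^{2} + E E\right) + E\right) = - 9 \left(\left(E^{2} + E^{2}\right) + E\right) = - 9 \left(2 E^{2} + E\right) = - 9 \left(E + 2 E^{2}\right) = - 18 E^{2} - 9 E$)
$p{\left(U \right)} = - \frac{U^{\frac{3}{2}}}{8}$ ($p{\left(U \right)} = - \frac{U \sqrt{U}}{8} = - \frac{U^{\frac{3}{2}}}{8}$)
$O = - \frac{1}{344}$ ($O = \frac{1}{-92 - - 36 \left(1 + 2 \left(-4\right)\right)} = \frac{1}{-92 - - 36 \left(1 - 8\right)} = \frac{1}{-92 - \left(-36\right) \left(-7\right)} = \frac{1}{-92 - 252} = \frac{1}{-344} = - \frac{1}{344} \approx -0.002907$)
$p{\left(-10 \right)} O = - \frac{\left(-10\right)^{\frac{3}{2}}}{8} \left(- \frac{1}{344}\right) = - \frac{\left(-10\right) i \sqrt{10}}{8} \left(- \frac{1}{344}\right) = \frac{5 i \sqrt{10}}{4} \left(- \frac{1}{344}\right) = - \frac{5 i \sqrt{10}}{1376}$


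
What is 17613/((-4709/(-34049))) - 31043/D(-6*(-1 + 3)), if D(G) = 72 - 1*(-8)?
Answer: 47830221473/376720 ≈ 1.2696e+5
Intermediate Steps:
D(G) = 80 (D(G) = 72 + 8 = 80)
17613/((-4709/(-34049))) - 31043/D(-6*(-1 + 3)) = 17613/((-4709/(-34049))) - 31043/80 = 17613/((-4709*(-1/34049))) - 31043*1/80 = 17613/(4709/34049) - 31043/80 = 17613*(34049/4709) - 31043/80 = 599705037/4709 - 31043/80 = 47830221473/376720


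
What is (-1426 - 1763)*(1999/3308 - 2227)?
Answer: 23486720313/3308 ≈ 7.1000e+6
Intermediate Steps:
(-1426 - 1763)*(1999/3308 - 2227) = -3189*(1999*(1/3308) - 2227) = -3189*(1999/3308 - 2227) = -3189*(-7364917/3308) = 23486720313/3308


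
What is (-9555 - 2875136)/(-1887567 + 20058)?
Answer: 2884691/1867509 ≈ 1.5447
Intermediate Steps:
(-9555 - 2875136)/(-1887567 + 20058) = -2884691/(-1867509) = -2884691*(-1/1867509) = 2884691/1867509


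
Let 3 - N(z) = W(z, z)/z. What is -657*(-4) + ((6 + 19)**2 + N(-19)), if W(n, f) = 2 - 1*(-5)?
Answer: 61871/19 ≈ 3256.4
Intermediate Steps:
W(n, f) = 7 (W(n, f) = 2 + 5 = 7)
N(z) = 3 - 7/z
-657*(-4) + ((6 + 19)**2 + N(-19)) = -657*(-4) + ((6 + 19)**2 + (3 - 7/(-19))) = 2628 + (25**2 + (3 - 7*(-1/19))) = 2628 + (625 + (3 + 7/19)) = 2628 + (625 + 64/19) = 2628 + 11939/19 = 61871/19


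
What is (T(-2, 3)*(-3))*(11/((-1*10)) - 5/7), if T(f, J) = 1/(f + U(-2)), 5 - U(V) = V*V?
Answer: -381/70 ≈ -5.4429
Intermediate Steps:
U(V) = 5 - V**2 (U(V) = 5 - V*V = 5 - V**2)
T(f, J) = 1/(1 + f) (T(f, J) = 1/(f + (5 - 1*(-2)**2)) = 1/(f + (5 - 1*4)) = 1/(f + (5 - 4)) = 1/(f + 1) = 1/(1 + f))
(T(-2, 3)*(-3))*(11/((-1*10)) - 5/7) = (-3/(1 - 2))*(11/((-1*10)) - 5/7) = (-3/(-1))*(11/(-10) - 5*1/7) = (-1*(-3))*(11*(-1/10) - 5/7) = 3*(-11/10 - 5/7) = 3*(-127/70) = -381/70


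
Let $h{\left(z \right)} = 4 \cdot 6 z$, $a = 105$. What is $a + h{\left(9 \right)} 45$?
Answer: $9825$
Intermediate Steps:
$h{\left(z \right)} = 24 z$
$a + h{\left(9 \right)} 45 = 105 + 24 \cdot 9 \cdot 45 = 105 + 216 \cdot 45 = 105 + 9720 = 9825$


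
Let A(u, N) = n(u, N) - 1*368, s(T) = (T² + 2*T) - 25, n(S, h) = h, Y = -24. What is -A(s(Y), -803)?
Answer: 1171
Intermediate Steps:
s(T) = -25 + T² + 2*T
A(u, N) = -368 + N (A(u, N) = N - 1*368 = N - 368 = -368 + N)
-A(s(Y), -803) = -(-368 - 803) = -1*(-1171) = 1171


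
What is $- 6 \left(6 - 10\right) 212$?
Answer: $5088$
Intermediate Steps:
$- 6 \left(6 - 10\right) 212 = \left(-6\right) \left(-4\right) 212 = 24 \cdot 212 = 5088$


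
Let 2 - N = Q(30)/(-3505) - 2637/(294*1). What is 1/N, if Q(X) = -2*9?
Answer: 343490/3766111 ≈ 0.091205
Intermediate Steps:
Q(X) = -18
N = 3766111/343490 (N = 2 - (-18/(-3505) - 2637/(294*1)) = 2 - (-18*(-1/3505) - 2637/294) = 2 - (18/3505 - 2637*1/294) = 2 - (18/3505 - 879/98) = 2 - 1*(-3079131/343490) = 2 + 3079131/343490 = 3766111/343490 ≈ 10.964)
1/N = 1/(3766111/343490) = 343490/3766111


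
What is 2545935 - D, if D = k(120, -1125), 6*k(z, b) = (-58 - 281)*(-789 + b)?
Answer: 2437794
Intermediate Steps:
k(z, b) = 89157/2 - 113*b/2 (k(z, b) = ((-58 - 281)*(-789 + b))/6 = (-339*(-789 + b))/6 = (267471 - 339*b)/6 = 89157/2 - 113*b/2)
D = 108141 (D = 89157/2 - 113/2*(-1125) = 89157/2 + 127125/2 = 108141)
2545935 - D = 2545935 - 1*108141 = 2545935 - 108141 = 2437794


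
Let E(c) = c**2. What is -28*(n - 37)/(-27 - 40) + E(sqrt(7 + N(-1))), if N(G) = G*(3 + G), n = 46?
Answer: 587/67 ≈ 8.7612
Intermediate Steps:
-28*(n - 37)/(-27 - 40) + E(sqrt(7 + N(-1))) = -28*(46 - 37)/(-27 - 40) + (sqrt(7 - (3 - 1)))**2 = -252/(-67) + (sqrt(7 - 1*2))**2 = -252*(-1)/67 + (sqrt(7 - 2))**2 = -28*(-9/67) + (sqrt(5))**2 = 252/67 + 5 = 587/67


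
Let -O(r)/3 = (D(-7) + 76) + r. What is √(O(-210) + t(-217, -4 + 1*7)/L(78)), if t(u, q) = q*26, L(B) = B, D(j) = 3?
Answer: √394 ≈ 19.849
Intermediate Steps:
O(r) = -237 - 3*r (O(r) = -3*((3 + 76) + r) = -3*(79 + r) = -237 - 3*r)
t(u, q) = 26*q
√(O(-210) + t(-217, -4 + 1*7)/L(78)) = √((-237 - 3*(-210)) + (26*(-4 + 1*7))/78) = √((-237 + 630) + (26*(-4 + 7))*(1/78)) = √(393 + (26*3)*(1/78)) = √(393 + 78*(1/78)) = √(393 + 1) = √394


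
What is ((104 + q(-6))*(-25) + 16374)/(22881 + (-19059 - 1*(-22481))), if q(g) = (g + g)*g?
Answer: 11974/26303 ≈ 0.45523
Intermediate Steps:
q(g) = 2*g² (q(g) = (2*g)*g = 2*g²)
((104 + q(-6))*(-25) + 16374)/(22881 + (-19059 - 1*(-22481))) = ((104 + 2*(-6)²)*(-25) + 16374)/(22881 + (-19059 - 1*(-22481))) = ((104 + 2*36)*(-25) + 16374)/(22881 + (-19059 + 22481)) = ((104 + 72)*(-25) + 16374)/(22881 + 3422) = (176*(-25) + 16374)/26303 = (-4400 + 16374)*(1/26303) = 11974*(1/26303) = 11974/26303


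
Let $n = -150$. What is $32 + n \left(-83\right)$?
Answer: $12482$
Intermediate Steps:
$32 + n \left(-83\right) = 32 - -12450 = 32 + 12450 = 12482$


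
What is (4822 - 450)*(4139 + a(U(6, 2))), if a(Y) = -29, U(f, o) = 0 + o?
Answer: 17968920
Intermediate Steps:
U(f, o) = o
(4822 - 450)*(4139 + a(U(6, 2))) = (4822 - 450)*(4139 - 29) = 4372*4110 = 17968920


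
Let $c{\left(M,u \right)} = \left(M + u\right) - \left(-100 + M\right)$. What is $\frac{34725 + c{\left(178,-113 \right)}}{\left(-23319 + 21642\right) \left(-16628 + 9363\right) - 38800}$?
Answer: $\frac{34712}{12144605} \approx 0.0028582$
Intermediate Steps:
$c{\left(M,u \right)} = 100 + u$
$\frac{34725 + c{\left(178,-113 \right)}}{\left(-23319 + 21642\right) \left(-16628 + 9363\right) - 38800} = \frac{34725 + \left(100 - 113\right)}{\left(-23319 + 21642\right) \left(-16628 + 9363\right) - 38800} = \frac{34725 - 13}{\left(-1677\right) \left(-7265\right) - 38800} = \frac{34712}{12183405 - 38800} = \frac{34712}{12144605}$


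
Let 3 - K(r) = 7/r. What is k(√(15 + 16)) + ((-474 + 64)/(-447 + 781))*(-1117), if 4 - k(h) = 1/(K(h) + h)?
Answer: 22740824/16533 - 8*√31/99 ≈ 1375.0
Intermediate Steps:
K(r) = 3 - 7/r
k(h) = 4 - 1/(3 + h - 7/h) (k(h) = 4 - 1/((3 - 7/h) + h) = 4 - 1/(3 + h - 7/h))
k(√(15 + 16)) + ((-474 + 64)/(-447 + 781))*(-1117) = (-28 + 4*(√(15 + 16))² + 11*√(15 + 16))/(-7 + (√(15 + 16))² + 3*√(15 + 16)) + ((-474 + 64)/(-447 + 781))*(-1117) = (-28 + 4*(√31)² + 11*√31)/(-7 + (√31)² + 3*√31) - 410/334*(-1117) = (-28 + 4*31 + 11*√31)/(-7 + 31 + 3*√31) - 410*1/334*(-1117) = (-28 + 124 + 11*√31)/(24 + 3*√31) - 205/167*(-1117) = (96 + 11*√31)/(24 + 3*√31) + 228985/167 = 228985/167 + (96 + 11*√31)/(24 + 3*√31)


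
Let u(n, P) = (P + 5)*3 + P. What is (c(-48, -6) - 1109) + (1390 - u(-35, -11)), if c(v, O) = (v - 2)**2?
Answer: 2810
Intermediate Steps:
c(v, O) = (-2 + v)**2
u(n, P) = 15 + 4*P (u(n, P) = (5 + P)*3 + P = (15 + 3*P) + P = 15 + 4*P)
(c(-48, -6) - 1109) + (1390 - u(-35, -11)) = ((-2 - 48)**2 - 1109) + (1390 - (15 + 4*(-11))) = ((-50)**2 - 1109) + (1390 - (15 - 44)) = (2500 - 1109) + (1390 - 1*(-29)) = 1391 + (1390 + 29) = 1391 + 1419 = 2810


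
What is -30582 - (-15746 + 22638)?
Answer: -37474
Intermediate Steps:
-30582 - (-15746 + 22638) = -30582 - 1*6892 = -30582 - 6892 = -37474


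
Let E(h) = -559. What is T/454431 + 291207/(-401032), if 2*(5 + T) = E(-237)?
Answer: -132447581821/182241372792 ≈ -0.72677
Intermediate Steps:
T = -569/2 (T = -5 + (½)*(-559) = -5 - 559/2 = -569/2 ≈ -284.50)
T/454431 + 291207/(-401032) = -569/2/454431 + 291207/(-401032) = -569/2*1/454431 + 291207*(-1/401032) = -569/908862 - 291207/401032 = -132447581821/182241372792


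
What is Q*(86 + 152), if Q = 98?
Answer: 23324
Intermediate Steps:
Q*(86 + 152) = 98*(86 + 152) = 98*238 = 23324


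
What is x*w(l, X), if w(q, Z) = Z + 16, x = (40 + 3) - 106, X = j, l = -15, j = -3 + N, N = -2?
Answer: -693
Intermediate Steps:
j = -5 (j = -3 - 2 = -5)
X = -5
x = -63 (x = 43 - 106 = -63)
w(q, Z) = 16 + Z
x*w(l, X) = -63*(16 - 5) = -63*11 = -693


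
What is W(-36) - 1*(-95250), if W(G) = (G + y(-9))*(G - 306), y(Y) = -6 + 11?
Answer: 105852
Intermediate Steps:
y(Y) = 5
W(G) = (-306 + G)*(5 + G) (W(G) = (G + 5)*(G - 306) = (5 + G)*(-306 + G) = (-306 + G)*(5 + G))
W(-36) - 1*(-95250) = (-1530 + (-36)² - 301*(-36)) - 1*(-95250) = (-1530 + 1296 + 10836) + 95250 = 10602 + 95250 = 105852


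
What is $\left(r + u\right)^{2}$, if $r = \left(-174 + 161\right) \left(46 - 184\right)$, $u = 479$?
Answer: $5166529$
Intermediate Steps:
$r = 1794$ ($r = \left(-13\right) \left(-138\right) = 1794$)
$\left(r + u\right)^{2} = \left(1794 + 479\right)^{2} = 2273^{2} = 5166529$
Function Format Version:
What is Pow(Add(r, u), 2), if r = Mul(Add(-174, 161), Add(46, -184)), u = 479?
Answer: 5166529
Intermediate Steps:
r = 1794 (r = Mul(-13, -138) = 1794)
Pow(Add(r, u), 2) = Pow(Add(1794, 479), 2) = Pow(2273, 2) = 5166529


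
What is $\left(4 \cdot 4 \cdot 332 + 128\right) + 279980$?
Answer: $285420$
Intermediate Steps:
$\left(4 \cdot 4 \cdot 332 + 128\right) + 279980 = \left(16 \cdot 332 + 128\right) + 279980 = \left(5312 + 128\right) + 279980 = 5440 + 279980 = 285420$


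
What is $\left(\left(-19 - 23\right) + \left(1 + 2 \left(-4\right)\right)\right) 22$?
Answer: $-1078$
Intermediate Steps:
$\left(\left(-19 - 23\right) + \left(1 + 2 \left(-4\right)\right)\right) 22 = \left(-42 + \left(1 - 8\right)\right) 22 = \left(-42 - 7\right) 22 = \left(-49\right) 22 = -1078$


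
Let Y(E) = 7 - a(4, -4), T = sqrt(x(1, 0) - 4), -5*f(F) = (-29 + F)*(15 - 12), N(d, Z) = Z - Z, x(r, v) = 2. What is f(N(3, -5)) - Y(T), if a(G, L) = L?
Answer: 32/5 ≈ 6.4000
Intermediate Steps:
N(d, Z) = 0
f(F) = 87/5 - 3*F/5 (f(F) = -(-29 + F)*(15 - 12)/5 = -(-29 + F)*3/5 = -(-87 + 3*F)/5 = 87/5 - 3*F/5)
T = I*sqrt(2) (T = sqrt(2 - 4) = sqrt(-2) = I*sqrt(2) ≈ 1.4142*I)
Y(E) = 11 (Y(E) = 7 - 1*(-4) = 7 + 4 = 11)
f(N(3, -5)) - Y(T) = (87/5 - 3/5*0) - 1*11 = (87/5 + 0) - 11 = 87/5 - 11 = 32/5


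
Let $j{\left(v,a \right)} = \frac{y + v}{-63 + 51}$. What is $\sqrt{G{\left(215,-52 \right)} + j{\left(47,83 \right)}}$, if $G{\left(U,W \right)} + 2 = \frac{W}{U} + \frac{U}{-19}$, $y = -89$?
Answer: $\frac{i \sqrt{671337070}}{8170} \approx 3.1714 i$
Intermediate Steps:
$j{\left(v,a \right)} = \frac{89}{12} - \frac{v}{12}$ ($j{\left(v,a \right)} = \frac{-89 + v}{-63 + 51} = \frac{-89 + v}{-12} = \left(-89 + v\right) \left(- \frac{1}{12}\right) = \frac{89}{12} - \frac{v}{12}$)
$G{\left(U,W \right)} = -2 - \frac{U}{19} + \frac{W}{U}$ ($G{\left(U,W \right)} = -2 + \left(\frac{W}{U} + \frac{U}{-19}\right) = -2 + \left(\frac{W}{U} + U \left(- \frac{1}{19}\right)\right) = -2 - \left(\frac{U}{19} - \frac{W}{U}\right) = -2 - \frac{U}{19} + \frac{W}{U}$)
$\sqrt{G{\left(215,-52 \right)} + j{\left(47,83 \right)}} = \sqrt{\left(-2 - \frac{215}{19} - \frac{52}{215}\right) + \left(\frac{89}{12} - \frac{47}{12}\right)} = \sqrt{\left(-2 - \frac{215}{19} - \frac{52}{215}\right) + \frac{7}{2}} = \sqrt{- \frac{55383}{4085} + \frac{7}{2}} = \sqrt{- \frac{82171}{8170}} = \frac{i \sqrt{671337070}}{8170}$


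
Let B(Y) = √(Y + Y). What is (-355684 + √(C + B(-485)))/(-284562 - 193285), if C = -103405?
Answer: 355684/477847 - √(-103405 + I*√970)/477847 ≈ 0.74435 - 0.00067295*I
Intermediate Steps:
B(Y) = √2*√Y (B(Y) = √(2*Y) = √2*√Y)
(-355684 + √(C + B(-485)))/(-284562 - 193285) = (-355684 + √(-103405 + √2*√(-485)))/(-284562 - 193285) = (-355684 + √(-103405 + √2*(I*√485)))/(-477847) = (-355684 + √(-103405 + I*√970))*(-1/477847) = 355684/477847 - √(-103405 + I*√970)/477847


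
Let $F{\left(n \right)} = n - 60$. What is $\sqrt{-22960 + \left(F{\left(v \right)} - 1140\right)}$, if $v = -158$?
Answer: $3 i \sqrt{2702} \approx 155.94 i$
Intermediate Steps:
$F{\left(n \right)} = -60 + n$ ($F{\left(n \right)} = n - 60 = -60 + n$)
$\sqrt{-22960 + \left(F{\left(v \right)} - 1140\right)} = \sqrt{-22960 - 1358} = \sqrt{-24318} = 3 i \sqrt{2702}$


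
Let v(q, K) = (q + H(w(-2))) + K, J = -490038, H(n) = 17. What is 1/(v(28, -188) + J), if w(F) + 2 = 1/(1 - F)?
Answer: -1/490181 ≈ -2.0401e-6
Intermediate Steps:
w(F) = -2 + 1/(1 - F)
v(q, K) = 17 + K + q (v(q, K) = (q + 17) + K = (17 + q) + K = 17 + K + q)
1/(v(28, -188) + J) = 1/((17 - 188 + 28) - 490038) = 1/(-143 - 490038) = 1/(-490181) = -1/490181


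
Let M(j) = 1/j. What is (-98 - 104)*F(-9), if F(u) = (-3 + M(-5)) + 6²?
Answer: -33128/5 ≈ -6625.6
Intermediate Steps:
F(u) = 164/5 (F(u) = (-3 + 1/(-5)) + 6² = (-3 - ⅕) + 36 = -16/5 + 36 = 164/5)
(-98 - 104)*F(-9) = (-98 - 104)*(164/5) = -202*164/5 = -33128/5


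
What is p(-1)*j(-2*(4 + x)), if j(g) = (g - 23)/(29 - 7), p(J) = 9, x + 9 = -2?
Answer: -81/22 ≈ -3.6818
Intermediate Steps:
x = -11 (x = -9 - 2 = -11)
j(g) = -23/22 + g/22 (j(g) = (-23 + g)/22 = (-23 + g)*(1/22) = -23/22 + g/22)
p(-1)*j(-2*(4 + x)) = 9*(-23/22 + (-2*(4 - 11))/22) = 9*(-23/22 + (-2*(-7))/22) = 9*(-23/22 + (1/22)*14) = 9*(-23/22 + 7/11) = 9*(-9/22) = -81/22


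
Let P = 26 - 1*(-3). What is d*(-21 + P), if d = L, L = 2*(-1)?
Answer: -16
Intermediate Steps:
L = -2
d = -2
P = 29 (P = 26 + 3 = 29)
d*(-21 + P) = -2*(-21 + 29) = -2*8 = -16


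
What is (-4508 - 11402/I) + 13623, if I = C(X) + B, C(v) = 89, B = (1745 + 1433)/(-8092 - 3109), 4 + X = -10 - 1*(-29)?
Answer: 8929961963/993711 ≈ 8986.5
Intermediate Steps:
X = 15 (X = -4 + (-10 - 1*(-29)) = -4 + (-10 + 29) = -4 + 19 = 15)
B = -3178/11201 (B = 3178/(-11201) = 3178*(-1/11201) = -3178/11201 ≈ -0.28372)
I = 993711/11201 (I = 89 - 3178/11201 = 993711/11201 ≈ 88.716)
(-4508 - 11402/I) + 13623 = (-4508 - 11402/993711/11201) + 13623 = (-4508 - 11402*11201/993711) + 13623 = (-4508 - 127713802/993711) + 13623 = -4607362990/993711 + 13623 = 8929961963/993711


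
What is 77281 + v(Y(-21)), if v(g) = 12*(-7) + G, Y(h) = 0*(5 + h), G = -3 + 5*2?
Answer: 77204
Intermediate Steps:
G = 7 (G = -3 + 10 = 7)
Y(h) = 0
v(g) = -77 (v(g) = 12*(-7) + 7 = -84 + 7 = -77)
77281 + v(Y(-21)) = 77281 - 77 = 77204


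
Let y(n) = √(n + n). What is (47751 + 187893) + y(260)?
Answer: 235644 + 2*√130 ≈ 2.3567e+5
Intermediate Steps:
y(n) = √2*√n (y(n) = √(2*n) = √2*√n)
(47751 + 187893) + y(260) = (47751 + 187893) + √2*√260 = 235644 + √2*(2*√65) = 235644 + 2*√130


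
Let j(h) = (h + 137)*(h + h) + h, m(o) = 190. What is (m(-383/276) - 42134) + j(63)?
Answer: -16681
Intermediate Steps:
j(h) = h + 2*h*(137 + h) (j(h) = (137 + h)*(2*h) + h = 2*h*(137 + h) + h = h + 2*h*(137 + h))
(m(-383/276) - 42134) + j(63) = (190 - 42134) + 63*(275 + 2*63) = -41944 + 63*(275 + 126) = -41944 + 63*401 = -41944 + 25263 = -16681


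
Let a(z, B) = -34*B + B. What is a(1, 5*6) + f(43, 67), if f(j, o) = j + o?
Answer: -880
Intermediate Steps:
a(z, B) = -33*B
a(1, 5*6) + f(43, 67) = -165*6 + (43 + 67) = -33*30 + 110 = -990 + 110 = -880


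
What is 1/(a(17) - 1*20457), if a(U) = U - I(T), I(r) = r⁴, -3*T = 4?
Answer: -81/1655896 ≈ -4.8916e-5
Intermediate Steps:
T = -4/3 (T = -⅓*4 = -4/3 ≈ -1.3333)
a(U) = -256/81 + U (a(U) = U - (-4/3)⁴ = U - 1*256/81 = U - 256/81 = -256/81 + U)
1/(a(17) - 1*20457) = 1/((-256/81 + 17) - 1*20457) = 1/(1121/81 - 20457) = 1/(-1655896/81) = -81/1655896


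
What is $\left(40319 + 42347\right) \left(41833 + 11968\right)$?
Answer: $4447513466$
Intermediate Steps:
$\left(40319 + 42347\right) \left(41833 + 11968\right) = 82666 \cdot 53801 = 4447513466$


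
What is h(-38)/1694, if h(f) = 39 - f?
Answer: 1/22 ≈ 0.045455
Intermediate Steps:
h(-38)/1694 = (39 - 1*(-38))/1694 = (39 + 38)*(1/1694) = 77*(1/1694) = 1/22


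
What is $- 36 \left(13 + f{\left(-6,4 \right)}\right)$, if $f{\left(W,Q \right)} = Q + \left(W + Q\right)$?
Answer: $-540$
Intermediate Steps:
$f{\left(W,Q \right)} = W + 2 Q$ ($f{\left(W,Q \right)} = Q + \left(Q + W\right) = W + 2 Q$)
$- 36 \left(13 + f{\left(-6,4 \right)}\right) = - 36 \left(13 + \left(-6 + 2 \cdot 4\right)\right) = - 36 \left(13 + \left(-6 + 8\right)\right) = - 36 \left(13 + 2\right) = \left(-36\right) 15 = -540$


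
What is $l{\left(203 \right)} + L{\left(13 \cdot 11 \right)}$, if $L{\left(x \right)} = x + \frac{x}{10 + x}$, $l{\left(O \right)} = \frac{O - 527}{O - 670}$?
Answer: $\frac{10333846}{71451} \approx 144.63$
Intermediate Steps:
$l{\left(O \right)} = \frac{-527 + O}{-670 + O}$
$l{\left(203 \right)} + L{\left(13 \cdot 11 \right)} = \frac{-527 + 203}{-670 + 203} + \frac{13 \cdot 11 \left(11 + 13 \cdot 11\right)}{10 + 13 \cdot 11} = \frac{1}{-467} \left(-324\right) + \frac{143 \left(11 + 143\right)}{10 + 143} = \left(- \frac{1}{467}\right) \left(-324\right) + 143 \cdot \frac{1}{153} \cdot 154 = \frac{324}{467} + 143 \cdot \frac{1}{153} \cdot 154 = \frac{324}{467} + \frac{22022}{153} = \frac{10333846}{71451}$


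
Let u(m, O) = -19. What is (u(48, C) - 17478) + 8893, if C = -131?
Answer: -8604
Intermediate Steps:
(u(48, C) - 17478) + 8893 = (-19 - 17478) + 8893 = -17497 + 8893 = -8604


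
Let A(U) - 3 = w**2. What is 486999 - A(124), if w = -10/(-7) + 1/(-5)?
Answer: 596568251/1225 ≈ 4.8699e+5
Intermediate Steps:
w = 43/35 (w = -10*(-1/7) + 1*(-1/5) = 10/7 - 1/5 = 43/35 ≈ 1.2286)
A(U) = 5524/1225 (A(U) = 3 + (43/35)**2 = 3 + 1849/1225 = 5524/1225)
486999 - A(124) = 486999 - 1*5524/1225 = 486999 - 5524/1225 = 596568251/1225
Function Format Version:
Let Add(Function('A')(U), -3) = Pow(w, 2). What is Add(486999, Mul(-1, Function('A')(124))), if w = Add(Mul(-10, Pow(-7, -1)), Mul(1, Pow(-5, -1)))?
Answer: Rational(596568251, 1225) ≈ 4.8699e+5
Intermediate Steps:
w = Rational(43, 35) (w = Add(Mul(-10, Rational(-1, 7)), Mul(1, Rational(-1, 5))) = Add(Rational(10, 7), Rational(-1, 5)) = Rational(43, 35) ≈ 1.2286)
Function('A')(U) = Rational(5524, 1225) (Function('A')(U) = Add(3, Pow(Rational(43, 35), 2)) = Add(3, Rational(1849, 1225)) = Rational(5524, 1225))
Add(486999, Mul(-1, Function('A')(124))) = Add(486999, Mul(-1, Rational(5524, 1225))) = Add(486999, Rational(-5524, 1225)) = Rational(596568251, 1225)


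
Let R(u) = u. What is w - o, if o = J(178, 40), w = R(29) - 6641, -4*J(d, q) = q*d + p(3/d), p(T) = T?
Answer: -3440381/712 ≈ -4832.0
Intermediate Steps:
J(d, q) = -3/(4*d) - d*q/4 (J(d, q) = -(q*d + 3/d)/4 = -(d*q + 3/d)/4 = -(3/d + d*q)/4 = -3/(4*d) - d*q/4)
w = -6612 (w = 29 - 6641 = -6612)
o = -1267363/712 (o = (¼)*(-3 - 1*40*178²)/178 = (¼)*(1/178)*(-3 - 1*40*31684) = (¼)*(1/178)*(-3 - 1267360) = (¼)*(1/178)*(-1267363) = -1267363/712 ≈ -1780.0)
w - o = -6612 - 1*(-1267363/712) = -6612 + 1267363/712 = -3440381/712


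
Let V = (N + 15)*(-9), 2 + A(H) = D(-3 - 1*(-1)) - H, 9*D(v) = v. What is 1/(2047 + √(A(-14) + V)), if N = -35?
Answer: 18423/37710155 - 3*√1726/37710155 ≈ 0.00048524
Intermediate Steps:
D(v) = v/9
A(H) = -20/9 - H (A(H) = -2 + ((-3 - 1*(-1))/9 - H) = -2 + ((-3 + 1)/9 - H) = -2 + ((⅑)*(-2) - H) = -2 + (-2/9 - H) = -20/9 - H)
V = 180 (V = (-35 + 15)*(-9) = -20*(-9) = 180)
1/(2047 + √(A(-14) + V)) = 1/(2047 + √((-20/9 - 1*(-14)) + 180)) = 1/(2047 + √((-20/9 + 14) + 180)) = 1/(2047 + √(106/9 + 180)) = 1/(2047 + √(1726/9)) = 1/(2047 + √1726/3)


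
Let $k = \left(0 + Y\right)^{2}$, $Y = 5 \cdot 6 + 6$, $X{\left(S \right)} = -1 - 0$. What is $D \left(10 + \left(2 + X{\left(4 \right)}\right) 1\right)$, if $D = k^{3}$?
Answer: $23944605696$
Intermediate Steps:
$X{\left(S \right)} = -1$ ($X{\left(S \right)} = -1 + 0 = -1$)
$Y = 36$ ($Y = 30 + 6 = 36$)
$k = 1296$ ($k = \left(0 + 36\right)^{2} = 36^{2} = 1296$)
$D = 2176782336$ ($D = 1296^{3} = 2176782336$)
$D \left(10 + \left(2 + X{\left(4 \right)}\right) 1\right) = 2176782336 \left(10 + \left(2 - 1\right) 1\right) = 2176782336 \left(10 + 1 \cdot 1\right) = 2176782336 \left(10 + 1\right) = 2176782336 \cdot 11 = 23944605696$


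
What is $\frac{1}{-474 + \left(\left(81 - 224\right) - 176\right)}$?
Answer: $- \frac{1}{793} \approx -0.001261$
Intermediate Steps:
$\frac{1}{-474 + \left(\left(81 - 224\right) - 176\right)} = \frac{1}{-474 - 319} = \frac{1}{-793} = - \frac{1}{793}$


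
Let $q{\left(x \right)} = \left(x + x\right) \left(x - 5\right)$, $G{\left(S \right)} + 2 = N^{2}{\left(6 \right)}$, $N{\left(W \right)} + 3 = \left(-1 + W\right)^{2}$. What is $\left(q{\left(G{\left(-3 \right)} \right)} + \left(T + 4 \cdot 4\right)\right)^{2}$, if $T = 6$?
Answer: $211462022500$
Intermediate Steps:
$N{\left(W \right)} = -3 + \left(-1 + W\right)^{2}$
$G{\left(S \right)} = 482$ ($G{\left(S \right)} = -2 + \left(-3 + \left(-1 + 6\right)^{2}\right)^{2} = -2 + \left(-3 + 5^{2}\right)^{2} = -2 + \left(-3 + 25\right)^{2} = -2 + 22^{2} = -2 + 484 = 482$)
$q{\left(x \right)} = 2 x \left(-5 + x\right)$
$\left(q{\left(G{\left(-3 \right)} \right)} + \left(T + 4 \cdot 4\right)\right)^{2} = \left(2 \cdot 482 \left(-5 + 482\right) + \left(6 + 4 \cdot 4\right)\right)^{2} = \left(2 \cdot 482 \cdot 477 + \left(6 + 16\right)\right)^{2} = \left(459828 + 22\right)^{2} = 459850^{2} = 211462022500$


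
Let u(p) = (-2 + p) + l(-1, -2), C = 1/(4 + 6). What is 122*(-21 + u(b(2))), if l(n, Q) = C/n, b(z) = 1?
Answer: -13481/5 ≈ -2696.2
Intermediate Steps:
C = ⅒ (C = 1/10 = ⅒ ≈ 0.10000)
l(n, Q) = 1/(10*n)
u(p) = -21/10 + p (u(p) = (-2 + p) + (⅒)/(-1) = (-2 + p) + (⅒)*(-1) = (-2 + p) - ⅒ = -21/10 + p)
122*(-21 + u(b(2))) = 122*(-21 + (-21/10 + 1)) = 122*(-21 - 11/10) = 122*(-221/10) = -13481/5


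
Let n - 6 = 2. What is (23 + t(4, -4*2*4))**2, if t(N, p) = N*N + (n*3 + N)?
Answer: 4489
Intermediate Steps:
n = 8 (n = 6 + 2 = 8)
t(N, p) = 24 + N + N**2 (t(N, p) = N*N + (8*3 + N) = N**2 + (24 + N) = 24 + N + N**2)
(23 + t(4, -4*2*4))**2 = (23 + (24 + 4 + 4**2))**2 = (23 + (24 + 4 + 16))**2 = (23 + 44)**2 = 67**2 = 4489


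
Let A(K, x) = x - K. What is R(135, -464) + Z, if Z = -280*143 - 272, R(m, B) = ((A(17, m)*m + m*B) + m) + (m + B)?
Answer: -87216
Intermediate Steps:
R(m, B) = B + 2*m + B*m + m*(-17 + m) (R(m, B) = (((m - 1*17)*m + m*B) + m) + (m + B) = (((m - 17)*m + B*m) + m) + (B + m) = (((-17 + m)*m + B*m) + m) + (B + m) = ((m*(-17 + m) + B*m) + m) + (B + m) = ((B*m + m*(-17 + m)) + m) + (B + m) = (m + B*m + m*(-17 + m)) + (B + m) = B + 2*m + B*m + m*(-17 + m))
Z = -40312 (Z = -40040 - 272 = -40312)
R(135, -464) + Z = (-464 + 135² - 15*135 - 464*135) - 40312 = (-464 + 18225 - 2025 - 62640) - 40312 = -46904 - 40312 = -87216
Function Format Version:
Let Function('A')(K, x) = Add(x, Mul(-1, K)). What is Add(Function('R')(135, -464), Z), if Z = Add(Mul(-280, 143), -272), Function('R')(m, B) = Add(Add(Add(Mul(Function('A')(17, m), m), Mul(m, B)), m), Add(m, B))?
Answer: -87216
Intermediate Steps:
Function('R')(m, B) = Add(B, Mul(2, m), Mul(B, m), Mul(m, Add(-17, m))) (Function('R')(m, B) = Add(Add(Add(Mul(Add(m, Mul(-1, 17)), m), Mul(m, B)), m), Add(m, B)) = Add(Add(Add(Mul(Add(m, -17), m), Mul(B, m)), m), Add(B, m)) = Add(Add(Add(Mul(Add(-17, m), m), Mul(B, m)), m), Add(B, m)) = Add(Add(Add(Mul(m, Add(-17, m)), Mul(B, m)), m), Add(B, m)) = Add(Add(Add(Mul(B, m), Mul(m, Add(-17, m))), m), Add(B, m)) = Add(Add(m, Mul(B, m), Mul(m, Add(-17, m))), Add(B, m)) = Add(B, Mul(2, m), Mul(B, m), Mul(m, Add(-17, m))))
Z = -40312 (Z = Add(-40040, -272) = -40312)
Add(Function('R')(135, -464), Z) = Add(Add(-464, Pow(135, 2), Mul(-15, 135), Mul(-464, 135)), -40312) = Add(Add(-464, 18225, -2025, -62640), -40312) = Add(-46904, -40312) = -87216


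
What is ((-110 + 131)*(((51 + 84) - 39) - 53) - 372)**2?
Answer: 281961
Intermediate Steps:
((-110 + 131)*(((51 + 84) - 39) - 53) - 372)**2 = (21*((135 - 39) - 53) - 372)**2 = (21*(96 - 53) - 372)**2 = (21*43 - 372)**2 = (903 - 372)**2 = 531**2 = 281961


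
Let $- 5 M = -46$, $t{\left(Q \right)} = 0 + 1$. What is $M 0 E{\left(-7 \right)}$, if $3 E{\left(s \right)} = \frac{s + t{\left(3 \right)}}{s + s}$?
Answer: $0$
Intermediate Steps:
$t{\left(Q \right)} = 1$
$M = \frac{46}{5}$ ($M = \left(- \frac{1}{5}\right) \left(-46\right) = \frac{46}{5} \approx 9.2$)
$E{\left(s \right)} = \frac{1 + s}{6 s}$ ($E{\left(s \right)} = \frac{\left(s + 1\right) \frac{1}{s + s}}{3} = \frac{\left(1 + s\right) \frac{1}{2 s}}{3} = \frac{\frac{1}{2} \frac{1}{s} \left(1 + s\right)}{3} = \frac{1 + s}{6 s}$)
$M 0 E{\left(-7 \right)} = \frac{46}{5} \cdot 0 \frac{1 - 7}{6 \left(-7\right)} = 0 \cdot \frac{1}{6} \left(- \frac{1}{7}\right) \left(-6\right) = 0 \cdot \frac{1}{7} = 0$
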